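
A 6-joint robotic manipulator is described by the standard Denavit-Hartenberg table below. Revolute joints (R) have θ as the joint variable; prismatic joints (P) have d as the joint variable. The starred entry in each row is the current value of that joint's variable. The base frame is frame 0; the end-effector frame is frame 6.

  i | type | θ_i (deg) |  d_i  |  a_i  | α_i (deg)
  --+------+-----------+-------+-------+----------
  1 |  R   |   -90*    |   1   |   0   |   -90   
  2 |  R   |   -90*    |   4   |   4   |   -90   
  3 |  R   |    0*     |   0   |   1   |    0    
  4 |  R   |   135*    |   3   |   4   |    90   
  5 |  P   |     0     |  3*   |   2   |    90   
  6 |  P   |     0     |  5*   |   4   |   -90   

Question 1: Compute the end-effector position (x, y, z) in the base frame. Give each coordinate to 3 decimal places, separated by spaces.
-5.192 2.000 1.050

after link 1: o_1 = (0.0000, 0.0000, 1.0000)
after link 2: o_2 = (4.0000, -0.0000, 5.0000)
after link 3: o_3 = (4.0000, -0.0000, 6.0000)
after link 4: o_4 = (1.1716, -3.0000, 3.1716)
after link 5: o_5 = (-2.3640, -3.0000, 3.8787)
after link 6: o_6 = (-5.1924, 2.0000, 1.0503)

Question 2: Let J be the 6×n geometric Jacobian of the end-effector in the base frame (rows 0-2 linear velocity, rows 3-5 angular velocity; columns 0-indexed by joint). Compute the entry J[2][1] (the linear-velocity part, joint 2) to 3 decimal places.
axis z_1 = (1.0000,0.0000,0.0000); lever o_n−o_1 = (-5.1924,2.0000,0.0503)
cross product → J_v[:, 1] = (-0.0000,-0.0503,2.0000)
J_ω[:, 1] = z_1
entry J[2][1] = 2.0000

2.000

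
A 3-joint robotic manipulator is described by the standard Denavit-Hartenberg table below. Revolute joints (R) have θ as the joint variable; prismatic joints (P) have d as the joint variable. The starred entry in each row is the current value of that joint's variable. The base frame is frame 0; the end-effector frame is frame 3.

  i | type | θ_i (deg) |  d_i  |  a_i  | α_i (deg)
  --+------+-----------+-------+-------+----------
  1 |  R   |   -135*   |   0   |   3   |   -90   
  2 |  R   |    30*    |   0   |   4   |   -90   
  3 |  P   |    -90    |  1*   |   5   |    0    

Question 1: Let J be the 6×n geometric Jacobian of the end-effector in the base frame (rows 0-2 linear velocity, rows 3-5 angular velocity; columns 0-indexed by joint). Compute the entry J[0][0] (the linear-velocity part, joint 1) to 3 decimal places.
7.753

axis z_0 = ẑ; lever o_n−o_0 = (-0.6817,-7.7528,-2.8660)
cross product → J_v[:, 0] = (7.7528,-0.6817,0.0000)
J_ω[:, 0] = z_0
entry J[0][0] = 7.7528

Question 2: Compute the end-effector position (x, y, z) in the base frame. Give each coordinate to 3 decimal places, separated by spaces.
after link 1: o_1 = (-2.1213, -2.1213, 0.0000)
after link 2: o_2 = (-4.5708, -4.5708, -2.0000)
after link 3: o_3 = (-0.6817, -7.7528, -2.8660)

-0.682 -7.753 -2.866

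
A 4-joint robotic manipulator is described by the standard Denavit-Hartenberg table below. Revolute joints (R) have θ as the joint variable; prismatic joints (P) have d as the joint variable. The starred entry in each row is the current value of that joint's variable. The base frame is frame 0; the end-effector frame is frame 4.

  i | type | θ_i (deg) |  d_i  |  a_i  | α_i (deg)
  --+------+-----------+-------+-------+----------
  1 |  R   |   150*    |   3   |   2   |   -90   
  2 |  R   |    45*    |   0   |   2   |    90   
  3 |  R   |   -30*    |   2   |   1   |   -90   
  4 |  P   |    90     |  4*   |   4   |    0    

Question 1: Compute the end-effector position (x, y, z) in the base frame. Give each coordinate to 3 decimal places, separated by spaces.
-4.969 -0.554 -1.855

after link 1: o_1 = (-1.7321, 1.0000, 3.0000)
after link 2: o_2 = (-2.9568, 1.7071, 1.5858)
after link 3: o_3 = (-4.4619, 3.1534, 2.3876)
after link 4: o_4 = (-4.9692, -0.5537, -1.8550)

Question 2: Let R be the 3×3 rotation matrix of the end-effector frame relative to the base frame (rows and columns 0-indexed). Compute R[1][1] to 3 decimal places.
-0.739

End-effector y-axis (col 1 of R) = (0.2803,-0.7392,0.6124)
R[1][1] = -0.7392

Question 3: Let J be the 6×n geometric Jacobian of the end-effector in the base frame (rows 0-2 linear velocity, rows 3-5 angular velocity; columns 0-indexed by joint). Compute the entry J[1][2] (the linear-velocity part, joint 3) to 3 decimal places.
-3.530

axis z_2 = (-0.6124,0.3536,0.7071); lever o_n−o_2 = (-2.0124,-2.2608,-3.4408)
cross product → J_v[:, 2] = (0.3821,-3.5300,2.0959)
J_ω[:, 2] = z_2
entry J[1][2] = -3.5300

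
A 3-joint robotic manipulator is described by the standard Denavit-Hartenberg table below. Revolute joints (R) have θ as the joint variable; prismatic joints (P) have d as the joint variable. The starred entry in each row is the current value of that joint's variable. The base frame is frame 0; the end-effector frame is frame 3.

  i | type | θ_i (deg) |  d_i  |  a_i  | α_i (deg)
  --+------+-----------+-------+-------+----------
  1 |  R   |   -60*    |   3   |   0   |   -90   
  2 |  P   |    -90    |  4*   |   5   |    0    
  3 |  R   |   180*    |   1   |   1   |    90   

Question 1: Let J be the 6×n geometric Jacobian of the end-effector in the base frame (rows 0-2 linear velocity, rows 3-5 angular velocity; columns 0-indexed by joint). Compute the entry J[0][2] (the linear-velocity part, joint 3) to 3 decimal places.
axis z_2 = (0.8660,0.5000,0.0000); lever o_n−o_2 = (0.8660,0.5000,-1.0000)
cross product → J_v[:, 2] = (-0.5000,0.8660,0.0000)
J_ω[:, 2] = z_2
entry J[0][2] = -0.5000

-0.500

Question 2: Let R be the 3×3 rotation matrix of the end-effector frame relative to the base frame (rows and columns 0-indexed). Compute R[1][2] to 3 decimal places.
End-effector z-axis (col 2 of R) = (0.5000,-0.8660,0.0000)
R[1][2] = -0.8660

-0.866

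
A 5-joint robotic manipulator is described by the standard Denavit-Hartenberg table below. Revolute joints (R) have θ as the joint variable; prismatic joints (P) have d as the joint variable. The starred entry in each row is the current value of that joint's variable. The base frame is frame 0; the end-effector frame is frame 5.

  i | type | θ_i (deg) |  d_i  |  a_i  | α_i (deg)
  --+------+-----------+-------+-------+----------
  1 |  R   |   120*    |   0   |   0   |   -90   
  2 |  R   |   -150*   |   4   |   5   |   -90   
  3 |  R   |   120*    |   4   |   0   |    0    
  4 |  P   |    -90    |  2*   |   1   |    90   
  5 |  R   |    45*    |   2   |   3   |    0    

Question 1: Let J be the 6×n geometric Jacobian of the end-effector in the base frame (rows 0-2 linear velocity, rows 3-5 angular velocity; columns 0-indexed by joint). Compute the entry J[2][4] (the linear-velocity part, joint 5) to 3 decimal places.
axis z_4 = (-0.5335,-0.8080,0.2500); lever o_n−o_4 = (0.1167,-1.5450,3.2557)
cross product → J_v[:, 4] = (-2.2444,1.7661,0.9186)
J_ω[:, 4] = z_4
entry J[2][4] = 0.9186

0.919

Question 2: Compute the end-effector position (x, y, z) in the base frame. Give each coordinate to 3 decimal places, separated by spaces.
-1.874 -5.096 11.385

after link 1: o_1 = (0.0000, 0.0000, 0.0000)
after link 2: o_2 = (-1.2990, -5.7500, 2.5000)
after link 3: o_3 = (-2.2990, -4.0179, 5.9641)
after link 4: o_4 = (-1.9910, -3.5514, 8.1292)
after link 5: o_5 = (-1.8743, -5.0964, 11.3848)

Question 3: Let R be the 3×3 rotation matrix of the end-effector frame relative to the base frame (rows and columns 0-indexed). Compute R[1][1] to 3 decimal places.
0.589

End-effector y-axis (col 1 of R) = (-0.7481,0.5887,0.3062)
R[1][1] = 0.5887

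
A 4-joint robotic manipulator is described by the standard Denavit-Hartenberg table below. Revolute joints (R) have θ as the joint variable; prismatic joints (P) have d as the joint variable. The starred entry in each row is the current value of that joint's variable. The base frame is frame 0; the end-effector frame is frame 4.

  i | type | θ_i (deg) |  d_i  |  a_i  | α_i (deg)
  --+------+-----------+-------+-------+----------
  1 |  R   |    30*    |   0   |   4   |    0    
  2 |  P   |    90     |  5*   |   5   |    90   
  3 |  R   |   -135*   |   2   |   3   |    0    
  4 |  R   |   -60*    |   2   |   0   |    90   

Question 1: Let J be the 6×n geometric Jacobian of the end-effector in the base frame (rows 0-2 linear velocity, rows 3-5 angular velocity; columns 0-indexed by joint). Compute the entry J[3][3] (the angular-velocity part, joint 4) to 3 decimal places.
axis z_3 = (0.8660,0.5000,0.0000); lever o_n−o_3 = (1.7321,1.0000,0.0000)
cross product → J_v[:, 3] = (-0.0000,0.0000,0.0000)
J_ω[:, 3] = z_3
entry J[3][3] = 0.8660

0.866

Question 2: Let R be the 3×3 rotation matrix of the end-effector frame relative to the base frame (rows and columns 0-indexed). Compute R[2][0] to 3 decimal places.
End-effector x-axis (col 0 of R) = (0.4830,-0.8365,0.2588)
R[2][0] = 0.2588

0.259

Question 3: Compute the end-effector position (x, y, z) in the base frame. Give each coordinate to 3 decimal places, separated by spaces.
after link 1: o_1 = (3.4641, 2.0000, 0.0000)
after link 2: o_2 = (0.9641, 6.3301, 5.0000)
after link 3: o_3 = (3.7568, 5.4930, 2.8787)
after link 4: o_4 = (5.4889, 6.4930, 2.8787)

5.489 6.493 2.879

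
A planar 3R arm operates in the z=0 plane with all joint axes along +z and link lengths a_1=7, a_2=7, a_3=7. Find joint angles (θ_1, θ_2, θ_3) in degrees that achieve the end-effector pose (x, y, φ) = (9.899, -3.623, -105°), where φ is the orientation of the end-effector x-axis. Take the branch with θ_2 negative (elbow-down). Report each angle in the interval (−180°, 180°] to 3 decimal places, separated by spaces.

wrist centre = target − a_3·(cos φ, sin φ) = (11.7107, 3.1385)
cos θ_2 = (146.9913−7²−7²)/(2·7·7) = 0.4999; θ_2 = -60.0058° (elbow-down)
β = atan2(3.1385,11.7107) = 15.0027°; ψ = atan2(-6.0625,10.4994) = -30.0029°
θ_1 = β − ψ = 45.0057°
θ_3 = φ − θ_1 − θ_2 = -89.9998° (wrapped to (-180°,180°])

45.006 -60.006 -90.000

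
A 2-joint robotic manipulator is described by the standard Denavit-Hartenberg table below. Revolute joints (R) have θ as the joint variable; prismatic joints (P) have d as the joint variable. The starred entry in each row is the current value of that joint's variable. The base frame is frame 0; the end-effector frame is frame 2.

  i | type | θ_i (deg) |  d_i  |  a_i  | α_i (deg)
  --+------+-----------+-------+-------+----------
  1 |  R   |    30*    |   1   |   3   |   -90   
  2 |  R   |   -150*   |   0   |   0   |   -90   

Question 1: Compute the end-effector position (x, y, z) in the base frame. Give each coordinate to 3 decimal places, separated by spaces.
after link 1: o_1 = (2.5981, 1.5000, 1.0000)
after link 2: o_2 = (2.5981, 1.5000, 1.0000)

2.598 1.500 1.000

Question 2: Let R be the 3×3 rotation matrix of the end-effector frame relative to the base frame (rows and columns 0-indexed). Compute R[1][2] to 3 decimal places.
0.250

End-effector z-axis (col 2 of R) = (0.4330,0.2500,0.8660)
R[1][2] = 0.2500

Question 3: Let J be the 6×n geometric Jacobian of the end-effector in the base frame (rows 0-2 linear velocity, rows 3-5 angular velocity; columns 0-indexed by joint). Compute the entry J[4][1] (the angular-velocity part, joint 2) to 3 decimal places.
axis z_1 = (-0.5000,0.8660,0.0000); lever o_n−o_1 = (0.0000,0.0000,0.0000)
cross product → J_v[:, 1] = (0.0000,0.0000,-0.0000)
J_ω[:, 1] = z_1
entry J[4][1] = 0.8660

0.866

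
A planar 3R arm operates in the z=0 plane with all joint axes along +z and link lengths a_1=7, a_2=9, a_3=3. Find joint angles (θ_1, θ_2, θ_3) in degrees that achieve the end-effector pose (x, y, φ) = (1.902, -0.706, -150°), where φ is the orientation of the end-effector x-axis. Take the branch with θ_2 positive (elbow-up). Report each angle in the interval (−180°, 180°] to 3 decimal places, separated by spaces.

wrist centre = target − a_3·(cos φ, sin φ) = (4.5001, 0.7940)
cos θ_2 = (20.8811−7²−9²)/(2·7·9) = -0.8660; θ_2 = 149.9997° (elbow-up)
β = atan2(0.7940,4.5001) = 10.0064°; ψ = atan2(4.5000,-0.7942) = 100.0090°
θ_1 = β − ψ = -90.0026°
θ_3 = φ − θ_1 − θ_2 = 150.0029° (wrapped to (-180°,180°])

-90.003 150.000 150.003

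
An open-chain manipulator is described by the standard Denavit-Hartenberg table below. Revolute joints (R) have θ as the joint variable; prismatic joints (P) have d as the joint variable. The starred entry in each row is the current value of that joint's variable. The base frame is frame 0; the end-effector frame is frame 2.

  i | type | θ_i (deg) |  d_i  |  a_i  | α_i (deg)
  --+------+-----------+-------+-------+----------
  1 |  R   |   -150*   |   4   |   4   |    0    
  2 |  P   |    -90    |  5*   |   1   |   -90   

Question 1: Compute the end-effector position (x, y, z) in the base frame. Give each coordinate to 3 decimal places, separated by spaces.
-3.964 -1.134 9.000

after link 1: o_1 = (-3.4641, -2.0000, 4.0000)
after link 2: o_2 = (-3.9641, -1.1340, 9.0000)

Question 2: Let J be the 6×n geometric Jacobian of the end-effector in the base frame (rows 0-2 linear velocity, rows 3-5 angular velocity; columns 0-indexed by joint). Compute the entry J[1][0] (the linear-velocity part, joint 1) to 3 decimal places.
axis z_0 = ẑ; lever o_n−o_0 = (-3.9641,-1.1340,9.0000)
cross product → J_v[:, 0] = (1.1340,-3.9641,0.0000)
J_ω[:, 0] = z_0
entry J[1][0] = -3.9641

-3.964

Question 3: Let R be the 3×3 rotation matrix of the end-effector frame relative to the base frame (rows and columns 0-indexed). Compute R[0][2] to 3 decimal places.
End-effector z-axis (col 2 of R) = (-0.8660,-0.5000,0.0000)
R[0][2] = -0.8660

-0.866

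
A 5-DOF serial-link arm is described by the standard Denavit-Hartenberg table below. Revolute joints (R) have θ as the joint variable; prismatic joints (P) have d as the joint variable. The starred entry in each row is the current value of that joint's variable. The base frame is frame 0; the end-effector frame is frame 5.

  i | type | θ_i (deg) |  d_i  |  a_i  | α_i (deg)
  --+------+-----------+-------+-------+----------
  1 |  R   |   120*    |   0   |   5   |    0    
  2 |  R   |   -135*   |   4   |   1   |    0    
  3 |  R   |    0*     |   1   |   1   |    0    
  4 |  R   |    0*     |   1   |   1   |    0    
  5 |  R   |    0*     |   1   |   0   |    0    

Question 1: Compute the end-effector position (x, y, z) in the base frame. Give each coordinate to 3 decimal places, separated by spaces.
after link 1: o_1 = (-2.5000, 4.3301, 0.0000)
after link 2: o_2 = (-1.5341, 4.0713, 4.0000)
after link 3: o_3 = (-0.5681, 3.8125, 5.0000)
after link 4: o_4 = (0.3978, 3.5537, 6.0000)
after link 5: o_5 = (0.3978, 3.5537, 7.0000)

0.398 3.554 7.000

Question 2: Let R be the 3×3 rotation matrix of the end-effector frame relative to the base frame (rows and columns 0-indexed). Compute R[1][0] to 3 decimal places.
End-effector x-axis (col 0 of R) = (0.9659,-0.2588,0.0000)
R[1][0] = -0.2588

-0.259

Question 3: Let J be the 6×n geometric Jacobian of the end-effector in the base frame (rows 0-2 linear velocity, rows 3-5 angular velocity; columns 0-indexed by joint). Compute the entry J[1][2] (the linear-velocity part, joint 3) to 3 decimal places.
1.932

axis z_2 = (0.0000,0.0000,1.0000); lever o_n−o_2 = (1.9319,-0.5176,3.0000)
cross product → J_v[:, 2] = (0.5176,1.9319,-0.0000)
J_ω[:, 2] = z_2
entry J[1][2] = 1.9319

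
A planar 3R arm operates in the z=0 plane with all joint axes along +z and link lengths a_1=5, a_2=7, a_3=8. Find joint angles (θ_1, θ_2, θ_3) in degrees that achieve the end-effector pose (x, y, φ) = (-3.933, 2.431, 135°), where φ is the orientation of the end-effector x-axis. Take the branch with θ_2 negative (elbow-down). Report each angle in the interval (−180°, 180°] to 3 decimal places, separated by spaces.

45.002 -150.001 -120.002

wrist centre = target − a_3·(cos φ, sin φ) = (1.7239, -3.2259)
cos θ_2 = (13.3778−5²−7²)/(2·5·7) = -0.8660; θ_2 = -150.0007° (elbow-down)
β = atan2(-3.2259,1.7239) = -61.8805°; ψ = atan2(-3.4999,-1.0622) = -106.8829°
θ_1 = β − ψ = 45.0024°
θ_3 = φ − θ_1 − θ_2 = -120.0017° (wrapped to (-180°,180°])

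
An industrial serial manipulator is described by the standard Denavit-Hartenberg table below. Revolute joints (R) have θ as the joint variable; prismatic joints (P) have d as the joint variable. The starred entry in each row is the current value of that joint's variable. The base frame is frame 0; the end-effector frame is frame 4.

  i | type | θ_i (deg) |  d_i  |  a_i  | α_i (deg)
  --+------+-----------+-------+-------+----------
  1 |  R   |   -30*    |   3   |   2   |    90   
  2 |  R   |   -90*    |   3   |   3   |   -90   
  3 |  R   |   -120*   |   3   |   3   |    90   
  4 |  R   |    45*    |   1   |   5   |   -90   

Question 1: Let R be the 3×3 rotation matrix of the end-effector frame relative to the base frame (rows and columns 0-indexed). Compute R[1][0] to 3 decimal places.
End-effector x-axis (col 0 of R) = (0.3062,-0.8839,0.3536)
R[1][0] = -0.8839

-0.884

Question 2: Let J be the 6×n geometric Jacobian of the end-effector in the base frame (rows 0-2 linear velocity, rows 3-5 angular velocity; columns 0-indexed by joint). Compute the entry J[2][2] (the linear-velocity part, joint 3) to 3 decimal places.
-5.160

axis z_2 = (0.8660,-0.5000,0.0000); lever o_n−o_2 = (3.0800,-7.7364,4.1338)
cross product → J_v[:, 2] = (-2.0669,-3.5800,-5.1599)
J_ω[:, 2] = z_2
entry J[2][2] = -5.1599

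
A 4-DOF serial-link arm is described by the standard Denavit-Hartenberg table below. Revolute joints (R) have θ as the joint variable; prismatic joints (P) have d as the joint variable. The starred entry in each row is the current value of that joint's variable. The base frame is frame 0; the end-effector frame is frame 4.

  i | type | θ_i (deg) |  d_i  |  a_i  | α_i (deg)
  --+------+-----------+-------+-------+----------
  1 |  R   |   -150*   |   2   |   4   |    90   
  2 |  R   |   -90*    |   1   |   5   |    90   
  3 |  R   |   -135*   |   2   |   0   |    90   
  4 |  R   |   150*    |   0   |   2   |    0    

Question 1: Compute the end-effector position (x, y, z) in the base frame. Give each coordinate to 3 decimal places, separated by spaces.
-1.978 1.427 -4.225

after link 1: o_1 = (-3.4641, -2.0000, 2.0000)
after link 2: o_2 = (-3.9641, -1.1340, -3.0000)
after link 3: o_3 = (-2.2321, -0.1340, -3.0000)
after link 4: o_4 = (-1.9784, 1.4267, -4.2247)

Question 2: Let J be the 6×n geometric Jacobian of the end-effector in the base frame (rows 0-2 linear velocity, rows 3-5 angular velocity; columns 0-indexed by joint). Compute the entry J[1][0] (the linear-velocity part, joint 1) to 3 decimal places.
-1.978

axis z_0 = ẑ; lever o_n−o_0 = (-1.9784,1.4267,-4.2247)
cross product → J_v[:, 0] = (-1.4267,-1.9784,0.0000)
J_ω[:, 0] = z_0
entry J[1][0] = -1.9784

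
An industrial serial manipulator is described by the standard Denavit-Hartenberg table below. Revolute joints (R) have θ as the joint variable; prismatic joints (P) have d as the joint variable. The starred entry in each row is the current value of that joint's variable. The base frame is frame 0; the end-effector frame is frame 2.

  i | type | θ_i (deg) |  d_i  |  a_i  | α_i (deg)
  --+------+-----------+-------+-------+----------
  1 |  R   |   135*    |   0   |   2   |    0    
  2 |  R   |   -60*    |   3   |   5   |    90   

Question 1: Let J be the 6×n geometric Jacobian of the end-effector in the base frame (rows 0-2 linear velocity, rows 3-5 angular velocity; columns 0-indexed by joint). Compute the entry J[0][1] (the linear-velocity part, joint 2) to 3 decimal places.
axis z_1 = (0.0000,0.0000,1.0000); lever o_n−o_1 = (1.2941,4.8296,3.0000)
cross product → J_v[:, 1] = (-4.8296,1.2941,0.0000)
J_ω[:, 1] = z_1
entry J[0][1] = -4.8296

-4.830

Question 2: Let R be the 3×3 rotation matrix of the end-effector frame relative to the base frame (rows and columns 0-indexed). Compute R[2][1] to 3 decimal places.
1.000

End-effector y-axis (col 1 of R) = (-0.0000,0.0000,1.0000)
R[2][1] = 1.0000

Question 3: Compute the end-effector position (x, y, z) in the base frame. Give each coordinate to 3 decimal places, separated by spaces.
after link 1: o_1 = (-1.4142, 1.4142, 0.0000)
after link 2: o_2 = (-0.1201, 6.2438, 3.0000)

-0.120 6.244 3.000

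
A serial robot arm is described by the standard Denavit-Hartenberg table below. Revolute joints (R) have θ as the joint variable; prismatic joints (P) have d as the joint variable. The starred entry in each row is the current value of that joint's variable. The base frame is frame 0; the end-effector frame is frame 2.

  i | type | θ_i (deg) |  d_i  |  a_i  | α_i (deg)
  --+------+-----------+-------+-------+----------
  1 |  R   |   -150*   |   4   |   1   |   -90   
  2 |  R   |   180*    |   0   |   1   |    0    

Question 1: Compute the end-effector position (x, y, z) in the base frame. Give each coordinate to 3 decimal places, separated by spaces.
after link 1: o_1 = (-0.8660, -0.5000, 4.0000)
after link 2: o_2 = (0.0000, -0.0000, 4.0000)

0.000 -0.000 4.000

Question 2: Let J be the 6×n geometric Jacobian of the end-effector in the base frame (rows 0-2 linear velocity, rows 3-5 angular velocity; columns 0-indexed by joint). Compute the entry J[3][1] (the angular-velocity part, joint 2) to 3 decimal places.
axis z_1 = (0.5000,-0.8660,0.0000); lever o_n−o_1 = (0.8660,0.5000,0.0000)
cross product → J_v[:, 1] = (-0.0000,0.0000,1.0000)
J_ω[:, 1] = z_1
entry J[3][1] = 0.5000

0.500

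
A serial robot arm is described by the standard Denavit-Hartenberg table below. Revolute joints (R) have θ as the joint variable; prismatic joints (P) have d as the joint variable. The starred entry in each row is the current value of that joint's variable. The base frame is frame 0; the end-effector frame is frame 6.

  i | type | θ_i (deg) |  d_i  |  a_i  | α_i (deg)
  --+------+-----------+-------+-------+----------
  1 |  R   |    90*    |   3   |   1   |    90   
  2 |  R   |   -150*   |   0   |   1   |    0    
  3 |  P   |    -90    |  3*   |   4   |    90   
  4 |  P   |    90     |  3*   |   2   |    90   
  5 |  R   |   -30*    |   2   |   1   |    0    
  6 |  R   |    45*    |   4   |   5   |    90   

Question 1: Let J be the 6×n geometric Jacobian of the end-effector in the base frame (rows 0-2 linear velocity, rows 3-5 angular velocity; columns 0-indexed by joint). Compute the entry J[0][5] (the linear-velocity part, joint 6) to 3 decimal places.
-1.294

axis z_5 = (-0.0000,-0.5000,0.8660); lever o_n−o_5 = (4.8296,-0.8793,4.1111)
cross product → J_v[:, 5] = (-1.2941,4.1826,2.4148)
J_ω[:, 5] = z_5
entry J[0][5] = -1.2941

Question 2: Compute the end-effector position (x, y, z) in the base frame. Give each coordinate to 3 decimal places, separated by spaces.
10.696 -1.580 13.057

after link 1: o_1 = (0.0000, 1.0000, 3.0000)
after link 2: o_2 = (0.0000, 0.1340, 2.5000)
after link 3: o_3 = (3.0000, -1.8660, 5.9641)
after link 4: o_4 = (5.0000, 0.7321, 7.4641)
after link 5: o_5 = (5.8660, -0.7010, 8.9462)
after link 6: o_6 = (10.6957, -1.5802, 13.0573)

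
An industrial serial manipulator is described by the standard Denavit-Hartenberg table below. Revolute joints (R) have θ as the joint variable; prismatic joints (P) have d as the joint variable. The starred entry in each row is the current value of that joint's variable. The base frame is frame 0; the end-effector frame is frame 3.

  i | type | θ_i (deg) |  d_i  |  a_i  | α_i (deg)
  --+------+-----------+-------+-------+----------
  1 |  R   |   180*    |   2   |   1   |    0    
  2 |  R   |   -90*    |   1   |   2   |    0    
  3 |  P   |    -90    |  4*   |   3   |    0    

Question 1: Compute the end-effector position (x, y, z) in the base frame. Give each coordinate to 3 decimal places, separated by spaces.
2.000 2.000 7.000

after link 1: o_1 = (-1.0000, 0.0000, 2.0000)
after link 2: o_2 = (-1.0000, 2.0000, 3.0000)
after link 3: o_3 = (2.0000, 2.0000, 7.0000)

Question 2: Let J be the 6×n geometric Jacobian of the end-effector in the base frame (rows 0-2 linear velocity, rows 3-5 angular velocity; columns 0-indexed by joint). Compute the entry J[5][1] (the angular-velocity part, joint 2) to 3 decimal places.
1.000

axis z_1 = (0.0000,0.0000,1.0000); lever o_n−o_1 = (3.0000,2.0000,5.0000)
cross product → J_v[:, 1] = (-2.0000,3.0000,0.0000)
J_ω[:, 1] = z_1
entry J[5][1] = 1.0000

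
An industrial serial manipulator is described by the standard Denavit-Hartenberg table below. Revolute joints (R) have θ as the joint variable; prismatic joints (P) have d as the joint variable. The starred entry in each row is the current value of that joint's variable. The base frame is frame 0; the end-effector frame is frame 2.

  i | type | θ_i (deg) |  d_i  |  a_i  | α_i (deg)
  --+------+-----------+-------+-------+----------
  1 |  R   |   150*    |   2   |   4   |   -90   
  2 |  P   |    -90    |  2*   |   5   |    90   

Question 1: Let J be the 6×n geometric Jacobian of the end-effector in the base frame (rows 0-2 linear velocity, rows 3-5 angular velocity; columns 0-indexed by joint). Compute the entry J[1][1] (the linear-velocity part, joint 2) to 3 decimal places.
-0.866

prismatic axis z_1 = (-0.5000,-0.8660,0.0000)
J_v[:, 1] = z_1; J_ω[:, 1] = (0,0,0)
entry J[1][1] = -0.8660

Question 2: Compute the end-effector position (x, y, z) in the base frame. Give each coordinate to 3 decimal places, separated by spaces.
-4.464 0.268 7.000

after link 1: o_1 = (-3.4641, 2.0000, 2.0000)
after link 2: o_2 = (-4.4641, 0.2679, 7.0000)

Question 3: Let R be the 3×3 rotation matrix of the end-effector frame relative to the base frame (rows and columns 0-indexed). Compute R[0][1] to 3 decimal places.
End-effector y-axis (col 1 of R) = (-0.5000,-0.8660,0.0000)
R[0][1] = -0.5000

-0.500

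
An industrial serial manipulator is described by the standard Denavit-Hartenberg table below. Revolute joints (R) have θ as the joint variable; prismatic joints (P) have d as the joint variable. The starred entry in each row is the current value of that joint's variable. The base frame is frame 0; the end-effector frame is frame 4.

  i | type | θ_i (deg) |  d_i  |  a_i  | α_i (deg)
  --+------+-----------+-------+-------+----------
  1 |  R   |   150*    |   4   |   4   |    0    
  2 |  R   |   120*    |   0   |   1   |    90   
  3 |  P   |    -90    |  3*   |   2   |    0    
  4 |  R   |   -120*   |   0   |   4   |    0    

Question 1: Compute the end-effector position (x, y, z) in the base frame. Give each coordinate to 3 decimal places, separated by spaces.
after link 1: o_1 = (-3.4641, 2.0000, 4.0000)
after link 2: o_2 = (-3.4641, 1.0000, 4.0000)
after link 3: o_3 = (-6.4641, 1.0000, 2.0000)
after link 4: o_4 = (-6.4641, 4.4641, 4.0000)

-6.464 4.464 4.000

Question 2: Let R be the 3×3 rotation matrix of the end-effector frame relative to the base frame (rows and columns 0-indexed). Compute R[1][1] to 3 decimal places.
0.500

End-effector y-axis (col 1 of R) = (0.0000,0.5000,-0.8660)
R[1][1] = 0.5000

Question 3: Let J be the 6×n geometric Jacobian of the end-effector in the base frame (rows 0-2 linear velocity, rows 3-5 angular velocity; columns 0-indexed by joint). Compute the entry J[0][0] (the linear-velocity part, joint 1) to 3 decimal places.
-4.464

axis z_0 = ẑ; lever o_n−o_0 = (-6.4641,4.4641,4.0000)
cross product → J_v[:, 0] = (-4.4641,-6.4641,0.0000)
J_ω[:, 0] = z_0
entry J[0][0] = -4.4641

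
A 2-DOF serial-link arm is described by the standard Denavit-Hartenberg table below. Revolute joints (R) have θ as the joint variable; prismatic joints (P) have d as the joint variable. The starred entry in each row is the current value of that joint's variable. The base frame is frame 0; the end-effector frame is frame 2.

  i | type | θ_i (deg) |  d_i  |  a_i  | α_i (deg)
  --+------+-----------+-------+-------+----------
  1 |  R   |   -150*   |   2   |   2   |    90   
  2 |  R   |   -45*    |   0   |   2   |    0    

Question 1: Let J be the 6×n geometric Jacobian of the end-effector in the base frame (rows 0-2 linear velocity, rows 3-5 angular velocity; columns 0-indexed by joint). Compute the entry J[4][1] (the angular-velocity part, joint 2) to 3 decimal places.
axis z_1 = (-0.5000,0.8660,0.0000); lever o_n−o_1 = (-1.2247,-0.7071,-1.4142)
cross product → J_v[:, 1] = (-1.2247,-0.7071,1.4142)
J_ω[:, 1] = z_1
entry J[4][1] = 0.8660

0.866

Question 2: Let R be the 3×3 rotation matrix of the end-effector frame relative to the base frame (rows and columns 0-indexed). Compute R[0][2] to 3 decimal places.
End-effector z-axis (col 2 of R) = (-0.5000,0.8660,0.0000)
R[0][2] = -0.5000

-0.500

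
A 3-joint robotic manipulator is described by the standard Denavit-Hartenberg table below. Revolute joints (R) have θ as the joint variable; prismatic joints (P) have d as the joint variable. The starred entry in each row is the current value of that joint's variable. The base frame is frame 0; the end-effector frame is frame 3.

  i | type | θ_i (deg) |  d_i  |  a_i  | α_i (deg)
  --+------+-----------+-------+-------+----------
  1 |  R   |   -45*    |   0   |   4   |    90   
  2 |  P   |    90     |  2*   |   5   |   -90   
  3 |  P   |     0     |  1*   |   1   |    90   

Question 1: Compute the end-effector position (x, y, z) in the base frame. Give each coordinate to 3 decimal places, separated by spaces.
after link 1: o_1 = (2.8284, -2.8284, 0.0000)
after link 2: o_2 = (1.4142, -4.2426, 5.0000)
after link 3: o_3 = (0.7071, -3.5355, 6.0000)

0.707 -3.536 6.000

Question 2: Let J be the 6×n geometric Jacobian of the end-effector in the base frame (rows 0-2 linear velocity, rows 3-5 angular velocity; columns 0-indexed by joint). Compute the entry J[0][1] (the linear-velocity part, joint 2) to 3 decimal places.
-0.707

prismatic axis z_1 = (-0.7071,-0.7071,0.0000)
J_v[:, 1] = z_1; J_ω[:, 1] = (0,0,0)
entry J[0][1] = -0.7071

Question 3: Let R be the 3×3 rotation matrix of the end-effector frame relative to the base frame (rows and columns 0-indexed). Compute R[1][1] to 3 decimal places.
0.707

End-effector y-axis (col 1 of R) = (-0.7071,0.7071,0.0000)
R[1][1] = 0.7071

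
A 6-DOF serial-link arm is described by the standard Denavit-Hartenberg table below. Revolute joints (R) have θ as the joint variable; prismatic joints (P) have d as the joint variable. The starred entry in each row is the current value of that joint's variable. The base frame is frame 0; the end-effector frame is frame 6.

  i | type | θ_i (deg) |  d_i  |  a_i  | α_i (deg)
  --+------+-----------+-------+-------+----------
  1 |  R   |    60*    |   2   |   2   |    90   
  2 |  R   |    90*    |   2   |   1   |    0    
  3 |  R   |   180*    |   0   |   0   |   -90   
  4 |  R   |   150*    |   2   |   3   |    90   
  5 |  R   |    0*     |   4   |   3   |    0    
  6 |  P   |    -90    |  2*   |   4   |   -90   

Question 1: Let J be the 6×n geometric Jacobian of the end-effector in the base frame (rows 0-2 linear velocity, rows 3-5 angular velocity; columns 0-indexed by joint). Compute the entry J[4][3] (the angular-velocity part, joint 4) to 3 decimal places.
0.866

axis z_3 = (0.5000,0.8660,-0.0000); lever o_n−o_3 = (-8.0981,2.3660,2.1962)
cross product → J_v[:, 3] = (1.9019,-1.0981,8.1962)
J_ω[:, 3] = z_3
entry J[4][3] = 0.8660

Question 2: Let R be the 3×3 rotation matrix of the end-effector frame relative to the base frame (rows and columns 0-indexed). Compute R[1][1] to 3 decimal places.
-0.433

End-effector y-axis (col 1 of R) = (0.7500,-0.4330,0.5000)
R[1][1] = -0.4330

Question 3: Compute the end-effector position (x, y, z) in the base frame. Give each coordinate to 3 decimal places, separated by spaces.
after link 1: o_1 = (1.0000, 1.7321, 2.0000)
after link 2: o_2 = (2.7321, 0.7321, 3.0000)
after link 3: o_3 = (2.7321, 0.7321, 3.0000)
after link 4: o_4 = (2.4330, 3.2141, 5.5981)
after link 5: o_5 = (-1.8660, 5.6962, 6.1962)
after link 6: o_6 = (-5.3660, 3.0981, 5.1962)

-5.366 3.098 5.196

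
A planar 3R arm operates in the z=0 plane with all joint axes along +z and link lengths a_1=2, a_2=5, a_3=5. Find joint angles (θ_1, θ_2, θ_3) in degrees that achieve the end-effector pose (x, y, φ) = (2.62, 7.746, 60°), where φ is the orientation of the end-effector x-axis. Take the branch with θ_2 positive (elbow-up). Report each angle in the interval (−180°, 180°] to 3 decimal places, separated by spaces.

wrist centre = target − a_3·(cos φ, sin φ) = (0.1200, 3.4159)
cos θ_2 = (11.6826−2²−5²)/(2·2·5) = -0.8659; θ_2 = 149.9823° (elbow-up)
β = atan2(3.4159,0.1200) = 87.9880°; ψ = atan2(2.5013,-2.3294) = 132.9610°
θ_1 = β − ψ = -44.9729°
θ_3 = φ − θ_1 − θ_2 = -45.0093° (wrapped to (-180°,180°])

-44.973 149.982 -45.009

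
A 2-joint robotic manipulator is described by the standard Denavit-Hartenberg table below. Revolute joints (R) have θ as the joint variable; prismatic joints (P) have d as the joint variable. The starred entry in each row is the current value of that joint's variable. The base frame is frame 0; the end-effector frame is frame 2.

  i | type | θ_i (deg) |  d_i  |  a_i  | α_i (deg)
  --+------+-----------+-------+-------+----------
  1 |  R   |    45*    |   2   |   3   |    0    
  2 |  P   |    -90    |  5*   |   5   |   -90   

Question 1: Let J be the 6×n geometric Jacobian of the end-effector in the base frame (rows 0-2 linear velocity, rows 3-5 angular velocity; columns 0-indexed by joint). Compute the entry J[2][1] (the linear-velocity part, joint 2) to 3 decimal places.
prismatic axis z_1 = (0.0000,0.0000,1.0000)
J_v[:, 1] = z_1; J_ω[:, 1] = (0,0,0)
entry J[2][1] = 1.0000

1.000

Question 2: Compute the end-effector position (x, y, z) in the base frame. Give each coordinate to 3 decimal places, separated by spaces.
5.657 -1.414 7.000

after link 1: o_1 = (2.1213, 2.1213, 2.0000)
after link 2: o_2 = (5.6569, -1.4142, 7.0000)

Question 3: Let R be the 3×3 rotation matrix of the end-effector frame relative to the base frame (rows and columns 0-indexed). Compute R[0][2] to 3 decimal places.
0.707

End-effector z-axis (col 2 of R) = (0.7071,0.7071,0.0000)
R[0][2] = 0.7071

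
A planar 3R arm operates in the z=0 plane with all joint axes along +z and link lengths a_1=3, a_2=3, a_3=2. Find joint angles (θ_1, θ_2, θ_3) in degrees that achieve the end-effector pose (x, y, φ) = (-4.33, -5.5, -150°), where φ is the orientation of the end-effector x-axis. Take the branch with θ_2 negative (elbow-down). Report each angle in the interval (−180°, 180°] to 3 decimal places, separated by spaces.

-89.998 -60.002 -0.000

wrist centre = target − a_3·(cos φ, sin φ) = (-2.5979, -4.5000)
cos θ_2 = (26.9993−3²−3²)/(2·3·3) = 0.5000; θ_2 = -60.0024° (elbow-down)
β = atan2(-4.5000,-2.5979) = -119.9988°; ψ = atan2(-2.5981,4.4999) = -30.0012°
θ_1 = β − ψ = -89.9976°
θ_3 = φ − θ_1 − θ_2 = -0.0000° (wrapped to (-180°,180°])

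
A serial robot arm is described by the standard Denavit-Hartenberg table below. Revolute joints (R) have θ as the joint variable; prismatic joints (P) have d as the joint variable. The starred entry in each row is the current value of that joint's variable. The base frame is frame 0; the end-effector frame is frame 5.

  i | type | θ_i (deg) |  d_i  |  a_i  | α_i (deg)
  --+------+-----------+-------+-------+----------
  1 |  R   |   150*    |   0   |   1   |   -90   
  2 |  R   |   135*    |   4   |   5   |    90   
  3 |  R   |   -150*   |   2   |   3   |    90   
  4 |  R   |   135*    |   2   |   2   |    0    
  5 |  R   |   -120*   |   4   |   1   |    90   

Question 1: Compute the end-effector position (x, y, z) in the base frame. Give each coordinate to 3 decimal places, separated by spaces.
-7.204 -4.986 -2.449

after link 1: o_1 = (-0.8660, 0.5000, 0.0000)
after link 2: o_2 = (0.1958, -4.7319, -3.5355)
after link 3: o_3 = (-1.8699, -1.8072, -3.1126)
after link 4: o_4 = (-3.8179, -3.4990, -4.2715)
after link 5: o_5 = (-7.2039, -4.9864, -2.4488)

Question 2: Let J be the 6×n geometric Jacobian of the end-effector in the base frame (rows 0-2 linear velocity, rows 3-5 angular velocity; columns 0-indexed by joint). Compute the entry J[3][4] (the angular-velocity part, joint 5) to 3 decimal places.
-0.739

axis z_4 = (-0.7392,-0.5732,0.3536); lever o_n−o_4 = (-3.3861,-1.4874,1.8227)
cross product → J_v[:, 4] = (-0.5190,0.1502,-0.8415)
J_ω[:, 4] = z_4
entry J[3][4] = -0.7392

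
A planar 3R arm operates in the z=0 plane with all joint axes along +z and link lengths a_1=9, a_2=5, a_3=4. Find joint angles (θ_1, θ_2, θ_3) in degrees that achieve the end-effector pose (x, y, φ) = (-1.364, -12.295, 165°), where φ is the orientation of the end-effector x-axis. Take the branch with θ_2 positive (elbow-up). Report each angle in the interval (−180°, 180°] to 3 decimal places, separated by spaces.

wrist centre = target − a_3·(cos φ, sin φ) = (2.4997, -13.3303)
cos θ_2 = (183.9448−9²−5²)/(2·9·5) = 0.8661; θ_2 = 29.9968° (elbow-up)
β = atan2(-13.3303,2.4997) = -79.3792°; ψ = atan2(2.4998,13.3303) = 10.6210°
θ_1 = β − ψ = -90.0002°
θ_3 = φ − θ_1 − θ_2 = -134.9966° (wrapped to (-180°,180°])

-90.000 29.997 -134.997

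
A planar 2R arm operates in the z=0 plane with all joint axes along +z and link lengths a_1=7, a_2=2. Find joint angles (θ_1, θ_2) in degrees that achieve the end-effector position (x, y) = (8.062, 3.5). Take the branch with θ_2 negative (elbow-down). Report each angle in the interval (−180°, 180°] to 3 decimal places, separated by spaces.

30.003 -30.012

cos θ_2 = (77.2458−7²−2²)/(2·7·2) = 0.8659; θ_2 = -30.0117° (elbow-down)
β = atan2(3.5000,8.0620) = 23.4674°; ψ = atan2(-1.0004,8.7318) = -6.5355°
θ_1 = β − ψ = 30.0029°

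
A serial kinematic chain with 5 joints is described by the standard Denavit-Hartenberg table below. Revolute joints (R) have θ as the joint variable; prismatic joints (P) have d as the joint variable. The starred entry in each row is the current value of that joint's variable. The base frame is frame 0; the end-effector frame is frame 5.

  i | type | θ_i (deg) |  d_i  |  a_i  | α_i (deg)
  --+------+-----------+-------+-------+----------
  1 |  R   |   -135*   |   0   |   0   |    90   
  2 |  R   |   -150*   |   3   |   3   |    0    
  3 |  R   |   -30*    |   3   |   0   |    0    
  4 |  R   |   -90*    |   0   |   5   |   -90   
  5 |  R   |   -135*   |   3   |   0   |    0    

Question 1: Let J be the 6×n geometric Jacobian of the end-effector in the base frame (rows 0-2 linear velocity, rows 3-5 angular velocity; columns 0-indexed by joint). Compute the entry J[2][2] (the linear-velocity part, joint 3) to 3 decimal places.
-3.000

axis z_2 = (-0.7071,0.7071,0.0000); lever o_n−o_2 = (-0.0000,4.2426,5.0000)
cross product → J_v[:, 2] = (3.5355,3.5355,-3.0000)
J_ω[:, 2] = z_2
entry J[2][2] = -3.0000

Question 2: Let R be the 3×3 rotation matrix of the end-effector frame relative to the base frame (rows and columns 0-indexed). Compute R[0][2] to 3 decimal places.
0.707

End-effector z-axis (col 2 of R) = (0.7071,0.7071,-0.0000)
R[0][2] = 0.7071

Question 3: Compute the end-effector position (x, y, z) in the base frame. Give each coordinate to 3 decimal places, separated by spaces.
after link 1: o_1 = (0.0000, 0.0000, 0.0000)
after link 2: o_2 = (-0.2842, 3.9584, -1.5000)
after link 3: o_3 = (-2.4055, 6.0798, -1.5000)
after link 4: o_4 = (-2.4055, 6.0798, 3.5000)
after link 5: o_5 = (-0.2842, 8.2011, 3.5000)

-0.284 8.201 3.500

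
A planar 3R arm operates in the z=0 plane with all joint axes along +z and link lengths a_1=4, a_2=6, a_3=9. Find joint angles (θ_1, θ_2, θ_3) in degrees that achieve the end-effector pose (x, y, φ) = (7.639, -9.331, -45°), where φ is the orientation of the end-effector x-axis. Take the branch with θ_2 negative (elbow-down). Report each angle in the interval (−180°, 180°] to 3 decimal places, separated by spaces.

44.999 -150.004 60.005

wrist centre = target − a_3·(cos φ, sin φ) = (1.2750, -2.9670)
cos θ_2 = (10.4290−4²−6²)/(2·4·6) = -0.8661; θ_2 = -150.0041° (elbow-down)
β = atan2(-2.9670,1.2750) = -66.7451°; ψ = atan2(-2.9996,-1.1964) = -111.7441°
θ_1 = β − ψ = 44.9989°
θ_3 = φ − θ_1 − θ_2 = 60.0052° (wrapped to (-180°,180°])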